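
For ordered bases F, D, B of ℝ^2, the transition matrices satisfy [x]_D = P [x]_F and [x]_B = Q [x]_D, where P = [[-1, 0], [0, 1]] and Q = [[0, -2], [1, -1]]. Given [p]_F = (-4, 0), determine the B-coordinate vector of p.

First [p]_D = P [p]_F = (4, 0).
Then [p]_B = Q [p]_D = (0, 4).

(0, 4)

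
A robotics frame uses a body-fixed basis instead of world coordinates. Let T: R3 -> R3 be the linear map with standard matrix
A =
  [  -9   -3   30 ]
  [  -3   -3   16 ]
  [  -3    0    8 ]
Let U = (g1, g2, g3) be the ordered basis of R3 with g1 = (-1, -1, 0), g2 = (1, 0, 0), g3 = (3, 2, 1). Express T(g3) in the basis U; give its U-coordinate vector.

Compute T(g3) = A g3 = (-3, 1, -1) in standard coordinates.
Then write this in U-coordinates: solve for y in y_1 g1 + ... + y_3 g3 = (-3, 1, -1).
This gives y = (-3, -3, -1), which is column 3 of [T]_U.

(-3, -3, -1)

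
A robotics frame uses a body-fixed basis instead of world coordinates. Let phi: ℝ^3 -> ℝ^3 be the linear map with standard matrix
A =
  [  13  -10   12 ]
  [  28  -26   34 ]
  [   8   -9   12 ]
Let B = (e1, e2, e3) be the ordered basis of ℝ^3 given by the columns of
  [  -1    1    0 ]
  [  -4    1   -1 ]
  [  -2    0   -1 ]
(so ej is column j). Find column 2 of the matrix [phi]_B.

<0, 3, 1>

Column 2 of [phi]_B is the B-coordinate vector of phi(e2).
In standard coordinates phi(e2) = A e2 = <3, 2, -1>.
Converting to B: <3, 2, -1> = 0·e1 + 3e2 + e3, so the coordinate vector is <0, 3, 1>.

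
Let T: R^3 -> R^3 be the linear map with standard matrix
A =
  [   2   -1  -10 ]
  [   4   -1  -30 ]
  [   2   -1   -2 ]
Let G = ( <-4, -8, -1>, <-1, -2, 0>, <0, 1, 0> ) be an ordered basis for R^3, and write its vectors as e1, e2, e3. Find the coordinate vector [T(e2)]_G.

Column 2 of [T]_G is the G-coordinate vector of T(e2).
In standard coordinates T(e2) = A e2 = <0, -2, 0>.
Converting to G: <0, -2, 0> = 0·e1 + 0·e2 - 2e3, so the coordinate vector is <0, 0, -2>.

<0, 0, -2>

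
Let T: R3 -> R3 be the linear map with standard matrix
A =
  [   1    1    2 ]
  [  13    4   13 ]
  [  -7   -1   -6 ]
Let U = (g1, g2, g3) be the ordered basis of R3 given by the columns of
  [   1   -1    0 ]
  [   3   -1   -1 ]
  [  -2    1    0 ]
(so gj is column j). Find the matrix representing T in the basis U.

[[-2, -2, 0], [-2, -2, 1], [-3, 0, 3]]

With P the matrix whose columns are g1, ..., g3, [T]_U = P^(-1) A P.
Column by column: T(g1) = A g1 = (0, -1, 2); its U-coordinates (-2, -2, -3) give column 1.
Continuing for each basis vector yields [T]_U = [[-2, -2, 0], [-2, -2, 1], [-3, 0, 3]].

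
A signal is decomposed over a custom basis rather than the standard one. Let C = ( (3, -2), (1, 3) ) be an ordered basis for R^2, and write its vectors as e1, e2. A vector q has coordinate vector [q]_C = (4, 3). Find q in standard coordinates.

q = M [q]_C, where M has columns e1, e2.
Carrying out the matrix-vector product, q = (15, 1).

(15, 1)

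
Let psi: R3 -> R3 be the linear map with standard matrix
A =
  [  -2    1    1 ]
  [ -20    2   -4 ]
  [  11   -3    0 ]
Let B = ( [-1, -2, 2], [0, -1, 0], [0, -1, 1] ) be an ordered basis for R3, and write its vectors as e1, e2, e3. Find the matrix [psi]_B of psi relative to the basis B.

Let P have columns e1, ..., e3. Then [psi]_B = P^(-1) A P.
Here det P = 1, so P^(-1) is integer; computing A P first and then P^(-1)(A P) gives [[-2, 1, 0], [-3, -1, 3], [-1, 1, 3]].

[[-2, 1, 0], [-3, -1, 3], [-1, 1, 3]]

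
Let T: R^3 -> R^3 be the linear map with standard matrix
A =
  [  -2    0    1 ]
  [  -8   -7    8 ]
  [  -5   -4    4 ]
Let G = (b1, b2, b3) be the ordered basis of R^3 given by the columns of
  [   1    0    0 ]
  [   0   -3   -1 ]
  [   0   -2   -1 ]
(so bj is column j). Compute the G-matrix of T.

[[-2, -2, -1], [3, -1, 1], [-1, -2, -2]]

The j-th column of [T]_G is [T(bj)]_G.
T(b1) = A b1 = <-2, -8, -5> = -2b1 + 3b2 - b3, so column 1 is <-2, 3, -1>.
Repeating for b2, b3 and assembling the columns gives [[-2, -2, -1], [3, -1, 1], [-1, -2, -2]].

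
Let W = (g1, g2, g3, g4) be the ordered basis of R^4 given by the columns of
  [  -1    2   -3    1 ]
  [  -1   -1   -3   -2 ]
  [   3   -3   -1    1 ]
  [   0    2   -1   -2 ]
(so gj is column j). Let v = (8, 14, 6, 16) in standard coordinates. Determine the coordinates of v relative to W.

(4, 2, -4, -4)

Write v = c_1 g1 + ... + c_4 g4 and solve for the c_i.
Gaussian elimination on [M | v] yields c = (4, 2, -4, -4).
Check: 4g1 + 2g2 - 4g3 - 4g4 = (8, 14, 6, 16).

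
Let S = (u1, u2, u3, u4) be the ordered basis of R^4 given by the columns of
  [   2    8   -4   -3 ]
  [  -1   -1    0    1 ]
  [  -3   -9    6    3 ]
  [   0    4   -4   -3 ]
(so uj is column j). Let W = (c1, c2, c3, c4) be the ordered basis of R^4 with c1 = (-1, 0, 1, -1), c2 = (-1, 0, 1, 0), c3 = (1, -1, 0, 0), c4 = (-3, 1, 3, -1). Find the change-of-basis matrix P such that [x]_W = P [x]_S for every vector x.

[[2, -2, 2, 2], [1, -1, -2, -2], [-1, -1, 2, 0], [-2, -2, 2, 1]]

Column j of P is [uj]_W, since P maps S-coordinates to W-coordinates.
Expressing u1 in W: u1 = 2c1 + c2 - c3 - 2c4, so column 1 of P is (2, 1, -1, -2).
Doing the same for each uj gives P = [[2, -2, 2, 2], [1, -1, -2, -2], [-1, -1, 2, 0], [-2, -2, 2, 1]].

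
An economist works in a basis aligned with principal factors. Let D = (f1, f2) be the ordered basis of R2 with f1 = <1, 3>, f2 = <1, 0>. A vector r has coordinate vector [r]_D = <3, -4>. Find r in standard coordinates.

r = M [r]_D, where M has columns f1, f2.
Carrying out the matrix-vector product, r = <-1, 9>.

<-1, 9>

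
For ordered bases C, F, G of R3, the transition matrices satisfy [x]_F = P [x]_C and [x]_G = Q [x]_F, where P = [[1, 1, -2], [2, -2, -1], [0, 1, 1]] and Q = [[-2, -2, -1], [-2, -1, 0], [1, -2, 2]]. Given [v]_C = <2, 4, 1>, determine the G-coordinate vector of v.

First [v]_F = P [v]_C = <4, -5, 5>.
Then [v]_G = Q [v]_F = <-3, -3, 24>.

<-3, -3, 24>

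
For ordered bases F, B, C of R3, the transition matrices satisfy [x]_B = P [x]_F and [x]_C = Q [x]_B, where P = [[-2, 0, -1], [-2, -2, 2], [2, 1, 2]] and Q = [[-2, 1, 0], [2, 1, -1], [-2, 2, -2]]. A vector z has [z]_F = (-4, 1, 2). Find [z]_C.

(-2, 25, 14)

Apply P to get B-coordinates (6, 10, -3), then Q to get C-coordinates.
The result is [z]_C = (-2, 25, 14).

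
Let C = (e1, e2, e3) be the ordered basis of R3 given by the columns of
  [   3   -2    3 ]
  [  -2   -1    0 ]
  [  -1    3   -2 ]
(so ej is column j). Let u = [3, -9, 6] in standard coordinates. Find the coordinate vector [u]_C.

[3, 3, 0]

We seek scalars with c_1 e1 + ... + c_3 e3 = u; equivalently solve M c = u where the columns of M are e1, ..., e3.
Gaussian elimination on [M | u] yields c = (3, 3, 0).
Check: 3e1 + 3e2 + 0·e3 = [3, -9, 6].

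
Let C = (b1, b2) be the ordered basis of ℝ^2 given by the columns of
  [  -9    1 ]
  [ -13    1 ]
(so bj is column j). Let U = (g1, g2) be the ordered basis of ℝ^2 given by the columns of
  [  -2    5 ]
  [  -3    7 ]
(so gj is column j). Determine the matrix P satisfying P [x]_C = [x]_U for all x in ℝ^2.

[[2, 2], [-1, 1]]

Take x = bj: its C-coordinates are the j-th standard unit vector, so P e_j — column j of P — equals [bj]_U.
b1 = 2g1 - g2, giving column 1 = [2, -1]; repeating for each j gives P = [[2, 2], [-1, 1]].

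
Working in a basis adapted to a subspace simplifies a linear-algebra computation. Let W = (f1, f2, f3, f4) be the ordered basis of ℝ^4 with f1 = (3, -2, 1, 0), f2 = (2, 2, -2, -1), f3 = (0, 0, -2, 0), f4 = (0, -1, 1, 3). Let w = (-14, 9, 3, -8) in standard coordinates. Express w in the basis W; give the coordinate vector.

[w]_W is the unique c with M c = w, where M has columns f1, ..., f4.
Gaussian elimination on [M | w] yields c = (-4, -1, -4, -3).
Check: -4f1 - f2 - 4f3 - 3f4 = (-14, 9, 3, -8).

(-4, -1, -4, -3)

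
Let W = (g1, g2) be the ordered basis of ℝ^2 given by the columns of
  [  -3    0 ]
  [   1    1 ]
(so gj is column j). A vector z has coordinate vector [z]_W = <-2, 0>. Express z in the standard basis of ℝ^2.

<6, -2>

z = M [z]_W, where M has columns g1, g2.
Carrying out the matrix-vector product, z = <6, -2>.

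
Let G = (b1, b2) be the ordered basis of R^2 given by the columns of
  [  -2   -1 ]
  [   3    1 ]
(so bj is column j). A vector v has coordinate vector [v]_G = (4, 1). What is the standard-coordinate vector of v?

(-9, 13)

The coordinates say v = 4b1 + b2; adding the scaled basis vectors gives (-9, 13).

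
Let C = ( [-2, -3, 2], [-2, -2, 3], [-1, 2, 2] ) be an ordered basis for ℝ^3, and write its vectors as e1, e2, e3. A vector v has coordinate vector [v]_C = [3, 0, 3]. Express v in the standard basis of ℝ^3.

[-9, -3, 12]

By definition v = 3e1 + 0·e2 + 3e3.
Summing componentwise gives [-9, -3, 12].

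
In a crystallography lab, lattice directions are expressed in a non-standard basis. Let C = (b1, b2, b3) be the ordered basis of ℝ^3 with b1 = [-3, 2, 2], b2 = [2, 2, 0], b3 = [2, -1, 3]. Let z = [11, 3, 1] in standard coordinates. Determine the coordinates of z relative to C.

[-1, 3, 1]

[z]_C is the unique c with M c = z, where M has columns b1, ..., b3.
Solving this 3x3 system gives c = (-1, 3, 1).
Check: -b1 + 3b2 + b3 = [11, 3, 1].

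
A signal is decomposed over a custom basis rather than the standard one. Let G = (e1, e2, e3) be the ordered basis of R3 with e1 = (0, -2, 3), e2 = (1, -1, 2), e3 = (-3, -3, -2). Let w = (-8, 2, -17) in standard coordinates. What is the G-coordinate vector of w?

[w]_G is the unique c with M c = w, where M has columns e1, ..., e3.
Gaussian elimination on [M | w] yields c = (-3, -2, 2).
Check: -3e1 - 2e2 + 2e3 = (-8, 2, -17).

(-3, -2, 2)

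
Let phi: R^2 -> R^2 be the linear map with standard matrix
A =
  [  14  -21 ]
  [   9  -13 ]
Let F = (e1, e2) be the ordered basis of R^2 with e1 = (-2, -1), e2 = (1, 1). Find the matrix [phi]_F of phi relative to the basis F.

Let P have columns e1, e2. Then [phi]_F = P^(-1) A P.
Here det P = -1, so P^(-1) is integer; computing A P first and then P^(-1)(A P) gives [[2, 3], [-3, -1]].

[[2, 3], [-3, -1]]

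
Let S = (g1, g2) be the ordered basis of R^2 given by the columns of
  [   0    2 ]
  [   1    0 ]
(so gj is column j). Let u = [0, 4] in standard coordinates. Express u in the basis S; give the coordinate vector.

Write u = c_1 g1 + c_2 g2 and solve for the c_i.
System: 0c_1 + 2c_2 = 0, c_1 + 0c_2 = 4; solving gives c_1 = 4, c_2 = 0.
Check: 4g1 + 0·g2 = [0, 4].

[4, 0]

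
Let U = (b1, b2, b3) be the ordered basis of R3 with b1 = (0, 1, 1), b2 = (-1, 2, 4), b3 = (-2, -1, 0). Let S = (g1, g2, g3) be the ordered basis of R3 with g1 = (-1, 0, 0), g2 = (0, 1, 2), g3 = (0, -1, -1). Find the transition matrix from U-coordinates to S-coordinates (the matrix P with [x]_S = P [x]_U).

[[0, 1, 2], [0, 2, 1], [-1, 0, 2]]

Let M have columns bj and N have columns gj. Then for every x, N [x]_S = x = M [x]_U, so P = N^(-1) M.
Since det N = -1, N^(-1) has integer entries; multiplying gives P = [[0, 1, 2], [0, 2, 1], [-1, 0, 2]].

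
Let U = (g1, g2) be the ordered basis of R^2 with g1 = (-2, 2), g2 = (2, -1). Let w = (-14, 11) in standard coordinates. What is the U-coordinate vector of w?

(4, -3)

Write w = c_1 g1 + c_2 g2 and solve for the c_i.
System: -2c_1 + 2c_2 = -14, 2c_1 - c_2 = 11; solving gives c_1 = 4, c_2 = -3.
Check: 4g1 - 3g2 = (-14, 11).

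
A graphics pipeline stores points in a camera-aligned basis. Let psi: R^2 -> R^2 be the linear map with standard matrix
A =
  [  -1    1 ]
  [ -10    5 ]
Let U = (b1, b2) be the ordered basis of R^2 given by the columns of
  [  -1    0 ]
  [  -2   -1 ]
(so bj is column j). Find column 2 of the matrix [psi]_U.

Column 2 of [psi]_U is the U-coordinate vector of psi(b2).
In standard coordinates psi(b2) = A b2 = (-1, -5).
Converting to U: (-1, -5) = b1 + 3b2, so the coordinate vector is (1, 3).

(1, 3)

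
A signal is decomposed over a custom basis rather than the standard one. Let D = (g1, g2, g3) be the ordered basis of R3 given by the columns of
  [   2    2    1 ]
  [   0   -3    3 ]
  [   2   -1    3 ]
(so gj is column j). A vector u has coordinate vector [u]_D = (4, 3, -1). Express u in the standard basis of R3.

(13, -12, 2)

By definition u = 4g1 + 3g2 - g3.
Summing componentwise gives (13, -12, 2).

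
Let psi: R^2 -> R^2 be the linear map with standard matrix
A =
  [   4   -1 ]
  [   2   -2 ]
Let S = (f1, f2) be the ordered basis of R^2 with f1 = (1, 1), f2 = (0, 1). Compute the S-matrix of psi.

[[3, -1], [-3, -1]]

With P the matrix whose columns are f1, f2, [psi]_S = P^(-1) A P.
Column by column: psi(f1) = A f1 = (3, 0); its S-coordinates (3, -3) give column 1.
Continuing for each basis vector yields [psi]_S = [[3, -1], [-3, -1]].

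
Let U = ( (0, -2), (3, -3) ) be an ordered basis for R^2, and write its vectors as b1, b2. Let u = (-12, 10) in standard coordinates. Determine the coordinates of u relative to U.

[u]_U is the unique c with M c = u, where M has columns b1, b2.
System: 0c_1 + 3c_2 = -12, -2c_1 - 3c_2 = 10; solving gives c_1 = 1, c_2 = -4.
Check: b1 - 4b2 = (-12, 10).

(1, -4)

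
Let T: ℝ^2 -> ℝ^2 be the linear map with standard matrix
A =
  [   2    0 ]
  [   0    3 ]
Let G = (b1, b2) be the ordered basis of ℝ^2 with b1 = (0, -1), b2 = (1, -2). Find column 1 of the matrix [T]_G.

Compute T(b1) = A b1 = (0, -3) in standard coordinates.
Then write this in G-coordinates: solve for y in y_1 b1 + y_2 b2 = (0, -3).
This gives y = (3, 0), which is column 1 of [T]_G.

(3, 0)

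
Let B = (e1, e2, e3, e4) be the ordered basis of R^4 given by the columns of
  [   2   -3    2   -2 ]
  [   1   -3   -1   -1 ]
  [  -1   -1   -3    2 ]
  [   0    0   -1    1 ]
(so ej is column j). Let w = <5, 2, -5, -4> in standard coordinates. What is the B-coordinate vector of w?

We seek scalars with c_1 e1 + ... + c_4 e4 = w; equivalently solve M c = w where the columns of M are e1, ..., e4.
Solving this 4x4 system gives c = (-3, -1, 1, -3).
Check: -3e1 - e2 + e3 - 3e4 = <5, 2, -5, -4>.

<-3, -1, 1, -3>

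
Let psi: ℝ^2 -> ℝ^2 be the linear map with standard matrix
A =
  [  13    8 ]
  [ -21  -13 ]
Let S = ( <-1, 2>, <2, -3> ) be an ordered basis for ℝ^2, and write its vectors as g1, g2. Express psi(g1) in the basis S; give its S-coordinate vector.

Column 1 of [psi]_S is the S-coordinate vector of psi(g1).
In standard coordinates psi(g1) = A g1 = <3, -5>.
Converting to S: <3, -5> = -g1 + g2, so the coordinate vector is <-1, 1>.

<-1, 1>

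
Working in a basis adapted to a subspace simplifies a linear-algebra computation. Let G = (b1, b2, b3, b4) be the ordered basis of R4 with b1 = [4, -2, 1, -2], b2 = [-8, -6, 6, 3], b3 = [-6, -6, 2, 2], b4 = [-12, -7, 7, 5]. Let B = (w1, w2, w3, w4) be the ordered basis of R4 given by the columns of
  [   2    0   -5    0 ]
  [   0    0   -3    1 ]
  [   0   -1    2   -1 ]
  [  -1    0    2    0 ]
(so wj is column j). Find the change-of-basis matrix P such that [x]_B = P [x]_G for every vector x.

[[2, 1, 2, -1], [1, -2, 2, -2], [0, 2, 2, 2], [-2, 0, 0, -1]]

Column j of P is [bj]_B, since P maps G-coordinates to B-coordinates.
Expressing b1 in B: b1 = 2w1 + w2 + 0·w3 - 2w4, so column 1 of P is [2, 1, 0, -2].
Doing the same for each bj gives P = [[2, 1, 2, -1], [1, -2, 2, -2], [0, 2, 2, 2], [-2, 0, 0, -1]].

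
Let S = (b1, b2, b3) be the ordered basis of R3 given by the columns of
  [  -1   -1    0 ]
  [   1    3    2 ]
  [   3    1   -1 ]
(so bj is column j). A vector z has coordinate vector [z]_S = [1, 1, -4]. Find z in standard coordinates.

The coordinates say z = b1 + b2 - 4b3; adding the scaled basis vectors gives [-2, -4, 8].

[-2, -4, 8]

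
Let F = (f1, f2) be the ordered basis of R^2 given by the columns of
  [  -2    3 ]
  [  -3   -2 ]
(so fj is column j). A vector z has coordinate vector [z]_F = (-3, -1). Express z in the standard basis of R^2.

(3, 11)

The coordinates say z = -3f1 - f2; adding the scaled basis vectors gives (3, 11).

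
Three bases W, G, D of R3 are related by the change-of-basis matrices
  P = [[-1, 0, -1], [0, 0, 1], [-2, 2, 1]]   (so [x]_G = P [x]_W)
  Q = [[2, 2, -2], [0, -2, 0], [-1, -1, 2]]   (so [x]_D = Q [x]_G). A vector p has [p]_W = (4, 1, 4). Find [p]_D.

Apply P to get G-coordinates (-8, 4, -2), then Q to get D-coordinates.
The result is [p]_D = (-4, -8, 0).

(-4, -8, 0)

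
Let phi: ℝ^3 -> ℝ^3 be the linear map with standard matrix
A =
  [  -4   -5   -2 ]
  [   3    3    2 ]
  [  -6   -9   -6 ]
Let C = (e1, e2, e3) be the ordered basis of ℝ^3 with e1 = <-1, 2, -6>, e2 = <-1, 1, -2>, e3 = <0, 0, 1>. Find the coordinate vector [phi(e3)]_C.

<0, 2, -2>

Column 3 of [phi]_C is the C-coordinate vector of phi(e3).
In standard coordinates phi(e3) = A e3 = <-2, 2, -6>.
Converting to C: <-2, 2, -6> = 0·e1 + 2e2 - 2e3, so the coordinate vector is <0, 2, -2>.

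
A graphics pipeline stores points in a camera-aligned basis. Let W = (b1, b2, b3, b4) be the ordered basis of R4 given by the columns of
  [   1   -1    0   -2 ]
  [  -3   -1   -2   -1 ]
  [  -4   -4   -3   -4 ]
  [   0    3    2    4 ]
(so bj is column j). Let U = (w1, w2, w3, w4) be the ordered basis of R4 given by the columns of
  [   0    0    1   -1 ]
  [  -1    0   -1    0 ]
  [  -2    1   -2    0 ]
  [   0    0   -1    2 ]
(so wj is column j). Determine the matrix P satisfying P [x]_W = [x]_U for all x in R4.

Let M have columns bj and N have columns wj. Then for every x, N [x]_U = x = M [x]_W, so P = N^(-1) M.
Since det N = -1, N^(-1) has integer entries; multiplying gives P = [[1, 0, 0, 1], [2, -2, 1, -2], [2, 1, 2, 0], [1, 2, 2, 2]].

[[1, 0, 0, 1], [2, -2, 1, -2], [2, 1, 2, 0], [1, 2, 2, 2]]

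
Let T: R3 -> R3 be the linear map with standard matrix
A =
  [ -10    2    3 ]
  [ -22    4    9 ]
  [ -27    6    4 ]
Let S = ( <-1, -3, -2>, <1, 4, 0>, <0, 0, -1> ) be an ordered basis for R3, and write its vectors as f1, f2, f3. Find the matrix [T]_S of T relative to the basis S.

Let P have columns f1, ..., f3. Then [T]_S = P^(-1) A P.
Here det P = 1, so P^(-1) is integer; computing A P first and then P^(-1)(A P) gives [[0, 2, 3], [-2, 0, 0], [-1, -1, -2]].

[[0, 2, 3], [-2, 0, 0], [-1, -1, -2]]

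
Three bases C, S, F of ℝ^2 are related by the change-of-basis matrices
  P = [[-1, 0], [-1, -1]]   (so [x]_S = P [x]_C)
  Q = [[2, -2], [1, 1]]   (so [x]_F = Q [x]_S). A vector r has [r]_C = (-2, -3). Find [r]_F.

(-6, 7)

First [r]_S = P [r]_C = (2, 5).
Then [r]_F = Q [r]_S = (-6, 7).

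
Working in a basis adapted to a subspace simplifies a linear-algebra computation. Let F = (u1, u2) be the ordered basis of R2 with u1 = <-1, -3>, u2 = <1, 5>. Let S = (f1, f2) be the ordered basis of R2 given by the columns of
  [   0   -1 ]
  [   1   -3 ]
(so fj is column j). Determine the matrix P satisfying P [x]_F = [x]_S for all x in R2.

[[0, 2], [1, -1]]

Column j of P is [uj]_S, since P maps F-coordinates to S-coordinates.
Expressing u1 in S: u1 = 0·f1 + f2, so column 1 of P is <0, 1>.
Doing the same for each uj gives P = [[0, 2], [1, -1]].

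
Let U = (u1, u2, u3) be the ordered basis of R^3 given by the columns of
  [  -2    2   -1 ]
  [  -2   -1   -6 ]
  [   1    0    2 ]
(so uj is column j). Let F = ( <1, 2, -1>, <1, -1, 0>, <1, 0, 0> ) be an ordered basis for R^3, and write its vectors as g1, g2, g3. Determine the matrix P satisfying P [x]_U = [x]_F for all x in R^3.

Let M have columns uj and N have columns gj. Then for every x, N [x]_F = x = M [x]_U, so P = N^(-1) M.
Since det N = -1, N^(-1) has integer entries; multiplying gives P = [[-1, 0, -2], [0, 1, 2], [-1, 1, -1]].

[[-1, 0, -2], [0, 1, 2], [-1, 1, -1]]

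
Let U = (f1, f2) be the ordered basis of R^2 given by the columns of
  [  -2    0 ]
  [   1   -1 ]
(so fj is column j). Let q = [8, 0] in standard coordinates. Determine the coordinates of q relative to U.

We seek scalars with c_1 f1 + c_2 f2 = q; equivalently solve M c = q where the columns of M are f1, f2.
System: -2c_1 + 0c_2 = 8, c_1 - c_2 = 0; solving gives c_1 = -4, c_2 = -4.
Check: -4f1 - 4f2 = [8, 0].

[-4, -4]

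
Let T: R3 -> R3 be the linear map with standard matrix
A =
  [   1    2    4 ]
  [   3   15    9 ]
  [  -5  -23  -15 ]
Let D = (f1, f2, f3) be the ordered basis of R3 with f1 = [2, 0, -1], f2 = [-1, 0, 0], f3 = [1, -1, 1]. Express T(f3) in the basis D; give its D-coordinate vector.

Compute T(f3) = A f3 = [3, -3, 3] in standard coordinates.
Then write this in D-coordinates: solve for y in y_1 f1 + ... + y_3 f3 = [3, -3, 3].
This gives y = [0, 0, 3], which is column 3 of [T]_D.

[0, 0, 3]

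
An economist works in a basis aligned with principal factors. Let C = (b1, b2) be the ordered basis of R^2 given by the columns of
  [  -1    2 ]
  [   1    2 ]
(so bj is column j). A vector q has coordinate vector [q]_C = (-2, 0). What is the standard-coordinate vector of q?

The coordinates say q = -2b1 + 0·b2; adding the scaled basis vectors gives (2, -2).

(2, -2)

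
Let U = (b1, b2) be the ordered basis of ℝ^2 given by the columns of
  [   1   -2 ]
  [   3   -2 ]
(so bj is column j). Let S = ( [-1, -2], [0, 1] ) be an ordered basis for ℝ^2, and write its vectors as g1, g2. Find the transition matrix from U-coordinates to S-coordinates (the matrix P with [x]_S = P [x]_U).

Column j of P is [bj]_S, since P maps U-coordinates to S-coordinates.
Expressing b1 in S: b1 = -g1 + g2, so column 1 of P is [-1, 1].
Doing the same for each bj gives P = [[-1, 2], [1, 2]].

[[-1, 2], [1, 2]]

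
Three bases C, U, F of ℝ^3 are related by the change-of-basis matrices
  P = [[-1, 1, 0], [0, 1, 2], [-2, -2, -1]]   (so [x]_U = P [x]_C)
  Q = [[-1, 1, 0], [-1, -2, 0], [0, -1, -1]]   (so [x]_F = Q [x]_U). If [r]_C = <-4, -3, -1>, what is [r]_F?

First [r]_U = P [r]_C = <1, -5, 15>.
Then [r]_F = Q [r]_U = <-6, 9, -10>.

<-6, 9, -10>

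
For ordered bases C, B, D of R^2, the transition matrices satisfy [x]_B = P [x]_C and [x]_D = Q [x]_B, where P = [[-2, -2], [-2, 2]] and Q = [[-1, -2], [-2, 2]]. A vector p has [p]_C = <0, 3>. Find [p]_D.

Composing the changes, [p]_D = Q P [p]_C.
Q P = [[6, -2], [0, 8]]; applying this to <0, 3> gives <-6, 24>.

<-6, 24>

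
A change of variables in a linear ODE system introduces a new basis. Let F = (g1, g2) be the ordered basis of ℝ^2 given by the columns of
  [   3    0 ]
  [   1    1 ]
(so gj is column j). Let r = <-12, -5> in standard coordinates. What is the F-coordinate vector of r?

Write r = c_1 g1 + c_2 g2 and solve for the c_i.
System: 3c_1 + 0c_2 = -12, c_1 + c_2 = -5; solving gives c_1 = -4, c_2 = -1.
Check: -4g1 - g2 = <-12, -5>.

<-4, -1>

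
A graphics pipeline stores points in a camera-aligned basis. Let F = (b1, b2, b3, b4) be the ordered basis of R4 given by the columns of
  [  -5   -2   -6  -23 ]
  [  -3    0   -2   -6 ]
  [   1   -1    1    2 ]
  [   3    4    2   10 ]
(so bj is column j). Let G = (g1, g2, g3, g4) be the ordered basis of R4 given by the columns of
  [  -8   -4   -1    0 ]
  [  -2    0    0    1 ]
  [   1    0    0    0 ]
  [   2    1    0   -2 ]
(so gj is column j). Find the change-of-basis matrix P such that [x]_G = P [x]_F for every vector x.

Let M have columns bj and N have columns gj. Then for every x, N [x]_G = x = M [x]_F, so P = N^(-1) M.
Since det N = -1, N^(-1) has integer entries; multiplying gives P = [[1, -1, 1, 2], [-1, 2, 0, 2], [1, 2, -2, -1], [-1, -2, 0, -2]].

[[1, -1, 1, 2], [-1, 2, 0, 2], [1, 2, -2, -1], [-1, -2, 0, -2]]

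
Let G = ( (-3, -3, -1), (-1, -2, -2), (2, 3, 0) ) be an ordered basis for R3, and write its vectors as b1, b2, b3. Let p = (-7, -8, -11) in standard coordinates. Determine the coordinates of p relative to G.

(3, 4, 3)

[p]_G is the unique c with M c = p, where M has columns b1, ..., b3.
Row-reducing the augmented matrix [M | p] gives c = (3, 4, 3).
Check: 3b1 + 4b2 + 3b3 = (-7, -8, -11).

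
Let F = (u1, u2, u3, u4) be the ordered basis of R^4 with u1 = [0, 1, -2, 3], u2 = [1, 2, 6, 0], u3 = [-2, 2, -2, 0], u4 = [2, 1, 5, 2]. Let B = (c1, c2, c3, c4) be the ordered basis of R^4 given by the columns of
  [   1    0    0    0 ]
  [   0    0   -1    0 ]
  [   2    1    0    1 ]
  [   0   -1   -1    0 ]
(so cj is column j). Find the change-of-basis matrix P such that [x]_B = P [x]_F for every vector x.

Take x = uj: its F-coordinates are the j-th standard unit vector, so P e_j — column j of P — equals [uj]_B.
u1 = 0·c1 - 2c2 - c3 + 0·c4, giving column 1 = [0, -2, -1, 0]; repeating for each j gives P = [[0, 1, -2, 2], [-2, 2, 2, -1], [-1, -2, -2, -1], [0, 2, 0, 2]].

[[0, 1, -2, 2], [-2, 2, 2, -1], [-1, -2, -2, -1], [0, 2, 0, 2]]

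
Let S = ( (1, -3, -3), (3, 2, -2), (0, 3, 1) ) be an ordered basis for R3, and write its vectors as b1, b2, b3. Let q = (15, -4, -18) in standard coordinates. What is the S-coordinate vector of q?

(3, 4, -1)

We seek scalars with c_1 b1 + ... + c_3 b3 = q; equivalently solve M c = q where the columns of M are b1, ..., b3.
Gaussian elimination on [M | q] yields c = (3, 4, -1).
Check: 3b1 + 4b2 - b3 = (15, -4, -18).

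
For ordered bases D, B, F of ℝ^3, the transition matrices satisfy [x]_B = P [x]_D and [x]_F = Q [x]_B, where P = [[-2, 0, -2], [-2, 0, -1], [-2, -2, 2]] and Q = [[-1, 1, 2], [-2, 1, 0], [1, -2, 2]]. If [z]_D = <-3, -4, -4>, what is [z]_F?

<8, -18, 6>

Apply P to get B-coordinates <14, 10, 6>, then Q to get F-coordinates.
The result is [z]_F = <8, -18, 6>.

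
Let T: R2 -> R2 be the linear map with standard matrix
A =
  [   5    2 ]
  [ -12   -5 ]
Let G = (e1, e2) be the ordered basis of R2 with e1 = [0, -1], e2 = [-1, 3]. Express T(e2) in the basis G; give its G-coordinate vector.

Column 2 of [T]_G is the G-coordinate vector of T(e2).
In standard coordinates T(e2) = A e2 = [1, -3].
Converting to G: [1, -3] = 0·e1 - e2, so the coordinate vector is [0, -1].

[0, -1]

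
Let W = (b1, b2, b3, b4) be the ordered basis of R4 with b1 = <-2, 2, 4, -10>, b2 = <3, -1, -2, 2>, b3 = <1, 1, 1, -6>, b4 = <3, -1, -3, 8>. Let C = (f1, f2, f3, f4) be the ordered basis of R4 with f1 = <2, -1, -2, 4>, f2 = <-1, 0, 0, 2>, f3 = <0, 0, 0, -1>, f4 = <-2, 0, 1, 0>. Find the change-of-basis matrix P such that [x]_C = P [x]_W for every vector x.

Column j of P is [bj]_C, since P maps W-coordinates to C-coordinates.
Expressing b1 in C: b1 = -2f1 - 2f2 - 2f3 + 0·f4, so column 1 of P is <-2, -2, -2, 0>.
Doing the same for each bj gives P = [[-2, 1, -1, 1], [-2, -1, -1, 1], [-2, 0, 0, -2], [0, 0, -1, -1]].

[[-2, 1, -1, 1], [-2, -1, -1, 1], [-2, 0, 0, -2], [0, 0, -1, -1]]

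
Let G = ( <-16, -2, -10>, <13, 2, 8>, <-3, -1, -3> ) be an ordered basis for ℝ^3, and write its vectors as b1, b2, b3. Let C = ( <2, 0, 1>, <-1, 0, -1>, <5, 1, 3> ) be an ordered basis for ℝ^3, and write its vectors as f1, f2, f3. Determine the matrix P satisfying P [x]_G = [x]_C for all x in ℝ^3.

[[-2, 1, 2], [2, -1, 2], [-2, 2, -1]]

Column j of P is [bj]_C, since P maps G-coordinates to C-coordinates.
Expressing b1 in C: b1 = -2f1 + 2f2 - 2f3, so column 1 of P is <-2, 2, -2>.
Doing the same for each bj gives P = [[-2, 1, 2], [2, -1, 2], [-2, 2, -1]].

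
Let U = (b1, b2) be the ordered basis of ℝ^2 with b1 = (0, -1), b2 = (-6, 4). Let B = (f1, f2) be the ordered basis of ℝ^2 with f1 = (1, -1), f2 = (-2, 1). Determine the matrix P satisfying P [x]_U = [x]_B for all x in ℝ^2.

[[2, -2], [1, 2]]

Let M have columns bj and N have columns fj. Then for every x, N [x]_B = x = M [x]_U, so P = N^(-1) M.
Since det N = -1, N^(-1) has integer entries; multiplying gives P = [[2, -2], [1, 2]].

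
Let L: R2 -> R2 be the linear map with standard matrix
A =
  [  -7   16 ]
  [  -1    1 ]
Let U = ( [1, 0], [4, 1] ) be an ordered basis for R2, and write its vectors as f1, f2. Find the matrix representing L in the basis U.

[[-3, 0], [-1, -3]]

The j-th column of [L]_U is [L(fj)]_U.
L(f1) = A f1 = [-7, -1] = -3f1 - f2, so column 1 is [-3, -1].
Repeating for f2 and assembling the columns gives [[-3, 0], [-1, -3]].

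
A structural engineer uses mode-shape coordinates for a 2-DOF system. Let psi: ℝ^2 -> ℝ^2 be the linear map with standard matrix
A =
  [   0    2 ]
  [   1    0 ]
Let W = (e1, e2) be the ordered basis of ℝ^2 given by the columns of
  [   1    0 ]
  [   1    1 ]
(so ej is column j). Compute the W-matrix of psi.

[[2, 2], [-1, -2]]

Let P have columns e1, e2. Then [psi]_W = P^(-1) A P.
Here det P = 1, so P^(-1) is integer; computing A P first and then P^(-1)(A P) gives [[2, 2], [-1, -2]].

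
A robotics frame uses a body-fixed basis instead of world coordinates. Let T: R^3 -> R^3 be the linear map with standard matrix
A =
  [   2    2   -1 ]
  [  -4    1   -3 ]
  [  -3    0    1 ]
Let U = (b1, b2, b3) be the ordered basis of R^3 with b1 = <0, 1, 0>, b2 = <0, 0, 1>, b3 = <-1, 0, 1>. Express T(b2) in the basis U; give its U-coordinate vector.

Compute T(b2) = A b2 = <-1, -3, 1> in standard coordinates.
Then write this in U-coordinates: solve for y in y_1 b1 + ... + y_3 b3 = <-1, -3, 1>.
This gives y = <-3, 0, 1>, which is column 2 of [T]_U.

<-3, 0, 1>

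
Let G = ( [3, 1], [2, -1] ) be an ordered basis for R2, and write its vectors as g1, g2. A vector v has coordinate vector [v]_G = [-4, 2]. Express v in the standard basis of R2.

[-8, -6]

v = M [v]_G, where M has columns g1, g2.
Carrying out the matrix-vector product, v = [-8, -6].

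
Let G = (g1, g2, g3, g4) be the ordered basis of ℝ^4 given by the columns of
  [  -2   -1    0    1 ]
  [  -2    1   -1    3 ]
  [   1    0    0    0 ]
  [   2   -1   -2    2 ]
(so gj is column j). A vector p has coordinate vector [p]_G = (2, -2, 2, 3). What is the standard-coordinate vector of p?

By definition p = 2g1 - 2g2 + 2g3 + 3g4.
Summing componentwise gives (1, 1, 2, 8).

(1, 1, 2, 8)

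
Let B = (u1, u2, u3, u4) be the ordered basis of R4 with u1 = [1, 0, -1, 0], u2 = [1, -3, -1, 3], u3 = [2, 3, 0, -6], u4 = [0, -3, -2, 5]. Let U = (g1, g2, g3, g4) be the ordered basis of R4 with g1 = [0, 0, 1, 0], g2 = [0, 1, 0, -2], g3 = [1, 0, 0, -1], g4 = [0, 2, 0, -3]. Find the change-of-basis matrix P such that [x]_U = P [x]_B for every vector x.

Let M have columns uj and N have columns gj. Then for every x, N [x]_U = x = M [x]_B, so P = N^(-1) M.
Since det N = -1, N^(-1) has integer entries; multiplying gives P = [[-1, -1, 0, -2], [-2, 1, -1, -1], [1, 1, 2, 0], [1, -2, 2, -1]].

[[-1, -1, 0, -2], [-2, 1, -1, -1], [1, 1, 2, 0], [1, -2, 2, -1]]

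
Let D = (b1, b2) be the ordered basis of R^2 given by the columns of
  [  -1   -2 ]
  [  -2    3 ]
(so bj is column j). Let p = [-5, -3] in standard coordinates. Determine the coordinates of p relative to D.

[3, 1]

Write p = c_1 b1 + c_2 b2 and solve for the c_i.
System: -c_1 - 2c_2 = -5, -2c_1 + 3c_2 = -3; solving gives c_1 = 3, c_2 = 1.
Check: 3b1 + b2 = [-5, -3].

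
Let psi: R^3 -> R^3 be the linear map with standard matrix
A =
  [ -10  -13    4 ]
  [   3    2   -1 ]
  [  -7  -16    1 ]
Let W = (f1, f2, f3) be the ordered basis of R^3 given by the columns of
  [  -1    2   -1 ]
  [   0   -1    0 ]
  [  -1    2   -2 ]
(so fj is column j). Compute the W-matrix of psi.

The j-th column of [psi]_W is [psi(fj)]_W.
psi(f1) = A f1 = (6, -2, 6) = -2f1 + 2f2 + 0·f3, so column 1 is (-2, 2, 0).
Repeating for f2, f3 and assembling the columns gives [[-2, -2, 3], [2, -2, 1], [0, -3, -3]].

[[-2, -2, 3], [2, -2, 1], [0, -3, -3]]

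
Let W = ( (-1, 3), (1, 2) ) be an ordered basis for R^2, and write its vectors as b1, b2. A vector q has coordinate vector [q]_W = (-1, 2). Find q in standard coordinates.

By definition q = -b1 + 2b2.
Summing componentwise gives (3, 1).

(3, 1)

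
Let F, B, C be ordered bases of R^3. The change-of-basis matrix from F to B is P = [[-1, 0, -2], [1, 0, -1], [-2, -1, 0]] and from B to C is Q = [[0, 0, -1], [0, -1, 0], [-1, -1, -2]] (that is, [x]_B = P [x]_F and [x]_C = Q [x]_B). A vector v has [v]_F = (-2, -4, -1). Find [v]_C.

(-8, 1, -19)

Apply P to get B-coordinates (4, -1, 8), then Q to get C-coordinates.
The result is [v]_C = (-8, 1, -19).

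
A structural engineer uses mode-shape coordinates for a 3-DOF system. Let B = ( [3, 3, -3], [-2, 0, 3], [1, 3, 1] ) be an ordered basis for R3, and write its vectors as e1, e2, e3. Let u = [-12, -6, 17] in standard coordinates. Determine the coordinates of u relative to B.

[u]_B is the unique c with M c = u, where M has columns e1, ..., e3.
Gaussian elimination on [M | u] yields c = (-4, 1, 2).
Check: -4e1 + e2 + 2e3 = [-12, -6, 17].

[-4, 1, 2]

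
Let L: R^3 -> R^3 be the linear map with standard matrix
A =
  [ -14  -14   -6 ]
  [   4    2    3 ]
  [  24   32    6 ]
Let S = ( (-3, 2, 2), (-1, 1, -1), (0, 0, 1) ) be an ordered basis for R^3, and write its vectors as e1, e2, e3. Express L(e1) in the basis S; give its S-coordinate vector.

(0, -2, 2)

Compute L(e1) = A e1 = (2, -2, 4) in standard coordinates.
Then write this in S-coordinates: solve for y in y_1 e1 + ... + y_3 e3 = (2, -2, 4).
This gives y = (0, -2, 2), which is column 1 of [L]_S.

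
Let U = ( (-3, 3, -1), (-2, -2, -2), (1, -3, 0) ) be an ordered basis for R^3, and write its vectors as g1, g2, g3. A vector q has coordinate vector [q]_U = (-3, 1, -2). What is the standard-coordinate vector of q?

By definition q = -3g1 + g2 - 2g3.
Summing componentwise gives (5, -5, 1).

(5, -5, 1)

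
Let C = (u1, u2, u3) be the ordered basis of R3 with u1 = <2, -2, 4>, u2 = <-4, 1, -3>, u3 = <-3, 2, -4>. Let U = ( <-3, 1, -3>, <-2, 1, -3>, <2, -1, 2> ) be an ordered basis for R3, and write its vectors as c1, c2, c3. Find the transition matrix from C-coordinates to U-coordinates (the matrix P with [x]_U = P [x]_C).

[[2, 2, -1], [-2, -1, 1], [2, 0, -2]]

Column j of P is [uj]_U, since P maps C-coordinates to U-coordinates.
Expressing u1 in U: u1 = 2c1 - 2c2 + 2c3, so column 1 of P is <2, -2, 2>.
Doing the same for each uj gives P = [[2, 2, -1], [-2, -1, 1], [2, 0, -2]].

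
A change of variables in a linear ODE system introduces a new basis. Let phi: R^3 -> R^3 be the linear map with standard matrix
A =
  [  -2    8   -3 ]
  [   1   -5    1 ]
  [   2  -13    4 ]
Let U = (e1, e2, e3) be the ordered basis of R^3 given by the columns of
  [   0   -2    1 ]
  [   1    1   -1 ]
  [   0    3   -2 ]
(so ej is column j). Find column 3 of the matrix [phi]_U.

<1, 1, -2>

Compute phi(e3) = A e3 = <-4, 4, 7> in standard coordinates.
Then write this in U-coordinates: solve for y in y_1 e1 + ... + y_3 e3 = <-4, 4, 7>.
This gives y = <1, 1, -2>, which is column 3 of [phi]_U.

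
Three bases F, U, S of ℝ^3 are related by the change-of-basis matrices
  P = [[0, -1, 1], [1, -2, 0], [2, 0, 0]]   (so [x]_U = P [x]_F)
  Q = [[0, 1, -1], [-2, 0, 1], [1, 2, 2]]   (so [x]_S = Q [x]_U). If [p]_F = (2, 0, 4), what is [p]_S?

Apply P to get U-coordinates (4, 2, 4), then Q to get S-coordinates.
The result is [p]_S = (-2, -4, 16).

(-2, -4, 16)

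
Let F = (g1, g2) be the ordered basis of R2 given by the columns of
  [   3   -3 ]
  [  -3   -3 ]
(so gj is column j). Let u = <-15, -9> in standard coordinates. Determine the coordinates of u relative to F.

We seek scalars with c_1 g1 + c_2 g2 = u; equivalently solve M c = u where the columns of M are g1, g2.
System: 3c_1 - 3c_2 = -15, -3c_1 - 3c_2 = -9; solving gives c_1 = -1, c_2 = 4.
Check: -g1 + 4g2 = <-15, -9>.

<-1, 4>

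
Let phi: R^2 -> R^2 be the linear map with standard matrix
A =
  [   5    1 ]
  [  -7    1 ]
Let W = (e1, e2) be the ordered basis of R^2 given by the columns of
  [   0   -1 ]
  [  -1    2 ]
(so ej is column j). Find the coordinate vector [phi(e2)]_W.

Column 2 of [phi]_W is the W-coordinate vector of phi(e2).
In standard coordinates phi(e2) = A e2 = [-3, 9].
Converting to W: [-3, 9] = -3e1 + 3e2, so the coordinate vector is [-3, 3].

[-3, 3]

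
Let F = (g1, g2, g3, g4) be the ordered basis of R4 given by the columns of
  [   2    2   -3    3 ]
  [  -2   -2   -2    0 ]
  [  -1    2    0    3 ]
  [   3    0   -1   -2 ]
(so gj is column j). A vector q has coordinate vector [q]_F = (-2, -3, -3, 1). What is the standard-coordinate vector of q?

q = M [q]_F, where M has columns g1, ..., g4.
Carrying out the matrix-vector product, q = (2, 16, -1, -5).

(2, 16, -1, -5)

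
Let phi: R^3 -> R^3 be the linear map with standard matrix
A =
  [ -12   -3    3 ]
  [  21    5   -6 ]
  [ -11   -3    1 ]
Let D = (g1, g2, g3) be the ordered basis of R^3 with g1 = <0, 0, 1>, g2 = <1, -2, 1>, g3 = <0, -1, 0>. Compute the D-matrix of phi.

[[-2, -1, 0], [3, -3, 3], [0, 1, -1]]

Let P have columns g1, ..., g3. Then [phi]_D = P^(-1) A P.
Here det P = -1, so P^(-1) is integer; computing A P first and then P^(-1)(A P) gives [[-2, -1, 0], [3, -3, 3], [0, 1, -1]].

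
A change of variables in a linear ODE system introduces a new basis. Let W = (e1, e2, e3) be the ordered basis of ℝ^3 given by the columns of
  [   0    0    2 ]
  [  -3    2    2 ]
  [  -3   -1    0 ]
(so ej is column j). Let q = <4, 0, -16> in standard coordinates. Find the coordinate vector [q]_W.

<4, 4, 2>

[q]_W is the unique c with M c = q, where M has columns e1, ..., e3.
Gaussian elimination on [M | q] yields c = (4, 4, 2).
Check: 4e1 + 4e2 + 2e3 = <4, 0, -16>.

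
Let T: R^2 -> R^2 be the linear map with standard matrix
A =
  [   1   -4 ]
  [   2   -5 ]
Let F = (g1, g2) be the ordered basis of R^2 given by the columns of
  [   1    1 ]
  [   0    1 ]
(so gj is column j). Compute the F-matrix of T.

[[-1, 0], [2, -3]]

Let P have columns g1, g2. Then [T]_F = P^(-1) A P.
Here det P = 1, so P^(-1) is integer; computing A P first and then P^(-1)(A P) gives [[-1, 0], [2, -3]].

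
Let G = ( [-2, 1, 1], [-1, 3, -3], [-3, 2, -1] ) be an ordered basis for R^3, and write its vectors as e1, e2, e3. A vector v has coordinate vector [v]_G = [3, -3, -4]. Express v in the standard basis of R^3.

The coordinates say v = 3e1 - 3e2 - 4e3; adding the scaled basis vectors gives [9, -14, 16].

[9, -14, 16]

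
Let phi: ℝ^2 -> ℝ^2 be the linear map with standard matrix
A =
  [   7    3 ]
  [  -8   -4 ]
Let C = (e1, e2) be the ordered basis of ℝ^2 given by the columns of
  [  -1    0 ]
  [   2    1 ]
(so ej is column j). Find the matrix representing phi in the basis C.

Let P have columns e1, e2. Then [phi]_C = P^(-1) A P.
Here det P = -1, so P^(-1) is integer; computing A P first and then P^(-1)(A P) gives [[1, -3], [-2, 2]].

[[1, -3], [-2, 2]]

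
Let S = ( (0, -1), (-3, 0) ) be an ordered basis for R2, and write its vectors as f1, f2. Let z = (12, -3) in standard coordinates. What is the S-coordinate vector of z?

(3, -4)

We seek scalars with c_1 f1 + c_2 f2 = z; equivalently solve M c = z where the columns of M are f1, f2.
System: 0c_1 - 3c_2 = 12, -c_1 + 0c_2 = -3; solving gives c_1 = 3, c_2 = -4.
Check: 3f1 - 4f2 = (12, -3).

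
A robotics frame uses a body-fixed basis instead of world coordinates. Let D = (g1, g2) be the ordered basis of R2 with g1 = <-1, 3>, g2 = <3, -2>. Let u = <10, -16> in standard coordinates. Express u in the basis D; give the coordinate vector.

[u]_D is the unique c with M c = u, where M has columns g1, g2.
System: -c_1 + 3c_2 = 10, 3c_1 - 2c_2 = -16; solving gives c_1 = -4, c_2 = 2.
Check: -4g1 + 2g2 = <10, -16>.

<-4, 2>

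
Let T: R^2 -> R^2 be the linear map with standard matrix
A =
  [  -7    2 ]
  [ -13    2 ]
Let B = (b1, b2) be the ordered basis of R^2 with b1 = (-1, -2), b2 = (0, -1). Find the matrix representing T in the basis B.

[[-3, 2], [-3, -2]]

The j-th column of [T]_B is [T(bj)]_B.
T(b1) = A b1 = (3, 9) = -3b1 - 3b2, so column 1 is (-3, -3).
Repeating for b2 and assembling the columns gives [[-3, 2], [-3, -2]].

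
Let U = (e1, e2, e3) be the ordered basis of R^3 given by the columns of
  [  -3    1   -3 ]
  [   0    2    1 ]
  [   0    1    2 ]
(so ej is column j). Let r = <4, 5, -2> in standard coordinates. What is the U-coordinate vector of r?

<3, 4, -3>

We seek scalars with c_1 e1 + ... + c_3 e3 = r; equivalently solve M c = r where the columns of M are e1, ..., e3.
Row-reducing the augmented matrix [M | r] gives c = (3, 4, -3).
Check: 3e1 + 4e2 - 3e3 = <4, 5, -2>.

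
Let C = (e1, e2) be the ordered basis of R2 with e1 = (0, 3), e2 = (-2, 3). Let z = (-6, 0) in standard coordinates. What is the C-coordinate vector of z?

(-3, 3)

We seek scalars with c_1 e1 + c_2 e2 = z; equivalently solve M c = z where the columns of M are e1, e2.
System: 0c_1 - 2c_2 = -6, 3c_1 + 3c_2 = 0; solving gives c_1 = -3, c_2 = 3.
Check: -3e1 + 3e2 = (-6, 0).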